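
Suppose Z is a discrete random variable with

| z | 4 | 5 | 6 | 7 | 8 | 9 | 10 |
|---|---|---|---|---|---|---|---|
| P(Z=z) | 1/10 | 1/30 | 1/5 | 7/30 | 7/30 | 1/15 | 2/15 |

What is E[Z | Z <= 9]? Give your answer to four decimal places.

6.7692

P(Z <= 9) = 1/10 + 1/30 + 1/5 + 7/30 + 7/30 + 1/15 = 13/15.
E[Z | Z <= 9] = [4·1/10 + 5·1/30 + 6·1/5 + 7·7/30 + 8·7/30 + 9·1/15] / (13/15)
 = 88/15 / (13/15)
 = 88/13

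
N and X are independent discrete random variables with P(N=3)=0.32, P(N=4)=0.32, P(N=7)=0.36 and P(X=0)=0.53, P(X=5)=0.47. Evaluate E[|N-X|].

E[|N-X|] = Σ_n Σ_x |n-x| · P(N=n)P(X=x)
 = 3·0.1696 + 2·0.1504 + 4·0.1696 + 1·0.1504 + 7·0.1908 + 2·0.1692
 = 0.5088 + 0.3008 + 0.6784 + 0.1504 + 1.3356 + 0.3384
 = 3.3124

3.3124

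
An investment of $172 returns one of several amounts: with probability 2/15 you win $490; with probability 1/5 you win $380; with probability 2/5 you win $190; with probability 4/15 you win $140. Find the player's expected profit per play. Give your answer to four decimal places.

82.6667

E[payout] = 490·2/15 + 380·1/5 + 190·2/5 + 140·4/15
 = 196/3 + 76 + 76 + 112/3
 = 764/3
Net = 764/3 - 172 = 248/3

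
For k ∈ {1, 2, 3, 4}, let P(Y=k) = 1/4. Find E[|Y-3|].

E[|Y-3|] = Σ |y-3|·P(Y=y)
 = 2·1/4 + 1·1/4 + 0·1/4 + 1·1/4
 = 1/2 + 1/4 + 0 + 1/4
 = 1

1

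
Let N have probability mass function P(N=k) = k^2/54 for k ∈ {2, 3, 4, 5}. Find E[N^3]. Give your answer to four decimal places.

E[N^3] = Σ n^3·P(N=n)
 = 8·2/27 + 27·1/6 + 64·8/27 + 125·25/54
 = 16/27 + 9/2 + 512/27 + 3125/54
 = 2212/27

81.9259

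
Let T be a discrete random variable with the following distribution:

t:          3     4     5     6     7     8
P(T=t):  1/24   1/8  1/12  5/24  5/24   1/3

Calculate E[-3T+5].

E[-3T+5] = Σ (-3t+5)·P(T=t)
 = (-4)·1/24 + (-7)·1/8 + (-10)·1/12 + (-13)·5/24 + (-16)·5/24 + (-19)·1/3
 = (-1/6) + (-7/8) + (-5/6) + (-65/24) + (-10/3) + (-19/3)
 = -57/4

-14.25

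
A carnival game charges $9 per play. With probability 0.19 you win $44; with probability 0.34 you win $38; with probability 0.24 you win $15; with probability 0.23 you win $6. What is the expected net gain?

E[payout] = 44·0.19 + 38·0.34 + 15·0.24 + 6·0.23
 = 8.36 + 12.92 + 3.6 + 1.38
 = 26.26
Net = 26.26 - 9 = 17.26

17.26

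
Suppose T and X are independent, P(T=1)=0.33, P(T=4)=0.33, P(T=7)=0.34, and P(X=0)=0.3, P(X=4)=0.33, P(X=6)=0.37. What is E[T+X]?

E[T+X] = Σ_t Σ_x (t+x) · P(T=t)P(X=x)
 = 1·0.099 + 5·0.1089 + 7·0.1221 + 4·0.099 + 8·0.1089 + 10·0.1221 + 7·0.102 + 11·0.1122 + 13·0.1258
 = 0.099 + 0.5445 + 0.8547 + 0.396 + 0.8712 + 1.221 + 0.714 + 1.2342 + 1.6354
 = 7.57

7.57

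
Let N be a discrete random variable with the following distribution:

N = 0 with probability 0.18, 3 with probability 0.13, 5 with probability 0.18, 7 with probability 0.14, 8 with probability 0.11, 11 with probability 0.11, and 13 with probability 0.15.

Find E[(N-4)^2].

E[(N-4)^2] = Σ (n-4)^2·P(N=n)
 = 16·0.18 + 1·0.13 + 1·0.18 + 9·0.14 + 16·0.11 + 49·0.11 + 81·0.15
 = 2.88 + 0.13 + 0.18 + 1.26 + 1.76 + 5.39 + 12.15
 = 23.75

23.75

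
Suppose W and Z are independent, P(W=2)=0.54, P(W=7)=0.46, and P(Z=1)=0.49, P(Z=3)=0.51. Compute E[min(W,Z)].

1.7446

E[min(W,Z)] = Σ_w Σ_z min(w,z) · P(W=w)P(Z=z)
 = 1·0.2646 + 2·0.2754 + 1·0.2254 + 3·0.2346
 = 0.2646 + 0.5508 + 0.2254 + 0.7038
 = 1.7446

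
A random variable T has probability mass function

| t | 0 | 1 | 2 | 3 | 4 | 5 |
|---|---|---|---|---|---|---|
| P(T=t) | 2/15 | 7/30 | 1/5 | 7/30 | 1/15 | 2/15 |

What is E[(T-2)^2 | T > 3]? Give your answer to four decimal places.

P(T > 3) = 1/15 + 2/15 = 1/5.
E[(T-2)^2 | T > 3] = [4·1/15 + 9·2/15] / (1/5)
 = 22/15 / (1/5)
 = 22/3

7.3333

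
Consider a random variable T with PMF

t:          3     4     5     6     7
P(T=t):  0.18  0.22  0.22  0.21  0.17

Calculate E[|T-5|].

E[|T-5|] = Σ |t-5|·P(T=t)
 = 2·0.18 + 1·0.22 + 0·0.22 + 1·0.21 + 2·0.17
 = 0.36 + 0.22 + 0 + 0.21 + 0.34
 = 1.13

1.13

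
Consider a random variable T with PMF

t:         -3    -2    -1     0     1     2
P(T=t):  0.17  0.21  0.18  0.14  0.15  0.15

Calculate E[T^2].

E[T^2] = Σ t^2·P(T=t)
 = 9·0.17 + 4·0.21 + 1·0.18 + 0·0.14 + 1·0.15 + 4·0.15
 = 1.53 + 0.84 + 0.18 + 0 + 0.15 + 0.6
 = 3.3

3.3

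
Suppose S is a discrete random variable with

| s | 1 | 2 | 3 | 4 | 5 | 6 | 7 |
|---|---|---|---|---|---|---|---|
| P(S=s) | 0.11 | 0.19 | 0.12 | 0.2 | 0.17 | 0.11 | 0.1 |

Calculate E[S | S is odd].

P(S is odd) = 0.11 + 0.12 + 0.17 + 0.1 = 0.5.
E[S | S is odd] = [1·0.11 + 3·0.12 + 5·0.17 + 7·0.1] / 0.5
 = 2.02 / 0.5
 = 101/25

4.04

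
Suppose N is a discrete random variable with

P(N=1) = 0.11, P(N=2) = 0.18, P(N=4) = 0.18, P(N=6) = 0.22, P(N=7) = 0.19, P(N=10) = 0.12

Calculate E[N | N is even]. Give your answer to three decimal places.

P(N is even) = 0.18 + 0.18 + 0.22 + 0.12 = 0.7.
E[N | N is even] = [2·0.18 + 4·0.18 + 6·0.22 + 10·0.12] / 0.7
 = 3.6 / 0.7
 = 36/7

5.143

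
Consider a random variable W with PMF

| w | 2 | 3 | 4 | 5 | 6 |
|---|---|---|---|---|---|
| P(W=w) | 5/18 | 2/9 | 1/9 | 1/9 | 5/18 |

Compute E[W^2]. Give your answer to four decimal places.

E[W^2] = Σ w^2·P(W=w)
 = 4·5/18 + 9·2/9 + 16·1/9 + 25·1/9 + 36·5/18
 = 10/9 + 2 + 16/9 + 25/9 + 10
 = 53/3

17.6667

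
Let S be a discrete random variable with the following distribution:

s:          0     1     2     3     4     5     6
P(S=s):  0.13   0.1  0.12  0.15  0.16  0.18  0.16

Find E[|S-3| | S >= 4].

2

P(S >= 4) = 0.16 + 0.18 + 0.16 = 0.5.
E[|S-3| | S >= 4] = [1·0.16 + 2·0.18 + 3·0.16] / 0.5
 = 1 / 0.5
 = 2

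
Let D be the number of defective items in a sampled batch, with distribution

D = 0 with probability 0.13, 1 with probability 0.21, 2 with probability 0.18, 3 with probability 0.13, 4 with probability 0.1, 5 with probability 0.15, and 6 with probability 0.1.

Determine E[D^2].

E[D^2] = Σ d^2·P(D=d)
 = 0·0.13 + 1·0.21 + 4·0.18 + 9·0.13 + 16·0.1 + 25·0.15 + 36·0.1
 = 0 + 0.21 + 0.72 + 1.17 + 1.6 + 3.75 + 3.6
 = 11.05

11.05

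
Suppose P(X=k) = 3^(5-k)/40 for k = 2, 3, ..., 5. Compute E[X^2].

6.55

E[X^2] = Σ x^2·P(X=x)
 = 4·27/40 + 9·9/40 + 16·3/40 + 25·1/40
 = 27/10 + 81/40 + 6/5 + 5/8
 = 131/20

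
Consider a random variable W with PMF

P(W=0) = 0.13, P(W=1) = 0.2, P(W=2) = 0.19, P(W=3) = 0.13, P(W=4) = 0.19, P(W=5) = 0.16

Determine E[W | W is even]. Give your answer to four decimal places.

P(W is even) = 0.13 + 0.19 + 0.19 = 0.51.
E[W | W is even] = [0·0.13 + 2·0.19 + 4·0.19] / 0.51
 = 1.14 / 0.51
 = 38/17

2.2353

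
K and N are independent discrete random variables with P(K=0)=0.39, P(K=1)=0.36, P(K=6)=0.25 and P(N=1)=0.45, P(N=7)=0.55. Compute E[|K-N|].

3.565

E[|K-N|] = Σ_k Σ_n |k-n| · P(K=k)P(N=n)
 = 1·0.1755 + 7·0.2145 + 0·0.162 + 6·0.198 + 5·0.1125 + 1·0.1375
 = 0.1755 + 1.5015 + 0 + 1.188 + 0.5625 + 0.1375
 = 3.565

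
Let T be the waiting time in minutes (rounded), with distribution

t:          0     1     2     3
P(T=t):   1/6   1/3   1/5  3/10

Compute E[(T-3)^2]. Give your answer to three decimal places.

3.033

E[(T-3)^2] = Σ (t-3)^2·P(T=t)
 = 9·1/6 + 4·1/3 + 1·1/5 + 0·3/10
 = 3/2 + 4/3 + 1/5 + 0
 = 91/30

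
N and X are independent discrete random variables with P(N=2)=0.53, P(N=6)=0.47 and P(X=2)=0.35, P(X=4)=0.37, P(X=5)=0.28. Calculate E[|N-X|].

E[|N-X|] = Σ_n Σ_x |n-x| · P(N=n)P(X=x)
 = 0·0.1855 + 2·0.1961 + 3·0.1484 + 4·0.1645 + 2·0.1739 + 1·0.1316
 = 0 + 0.3922 + 0.4452 + 0.658 + 0.3478 + 0.1316
 = 1.9748

1.9748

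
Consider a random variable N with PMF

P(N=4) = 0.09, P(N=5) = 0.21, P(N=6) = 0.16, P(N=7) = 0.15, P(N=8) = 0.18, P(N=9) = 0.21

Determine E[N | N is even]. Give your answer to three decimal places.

6.419

P(N is even) = 0.09 + 0.16 + 0.18 = 0.43.
E[N | N is even] = [4·0.09 + 6·0.16 + 8·0.18] / 0.43
 = 2.76 / 0.43
 = 276/43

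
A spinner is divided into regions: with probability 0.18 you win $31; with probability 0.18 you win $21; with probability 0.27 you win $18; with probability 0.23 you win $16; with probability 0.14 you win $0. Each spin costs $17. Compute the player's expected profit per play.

0.9

E[payout] = 31·0.18 + 21·0.18 + 18·0.27 + 16·0.23 + 0·0.14
 = 5.58 + 3.78 + 4.86 + 3.68 + 0
 = 17.9
Net = 17.9 - 17 = 0.9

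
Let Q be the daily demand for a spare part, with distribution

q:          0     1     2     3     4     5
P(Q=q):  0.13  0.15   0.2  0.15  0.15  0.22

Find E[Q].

2.7

E[Q] = Σ q·P(Q=q)
 = 0·0.13 + 1·0.15 + 2·0.2 + 3·0.15 + 4·0.15 + 5·0.22
 = 0 + 0.15 + 0.4 + 0.45 + 0.6 + 1.1
 = 2.7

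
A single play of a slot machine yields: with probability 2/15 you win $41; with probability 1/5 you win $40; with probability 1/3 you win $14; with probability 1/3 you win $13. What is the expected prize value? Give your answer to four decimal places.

22.4667

E[payout] = 41·2/15 + 40·1/5 + 14·1/3 + 13·1/3
 = 82/15 + 8 + 14/3 + 13/3
 = 337/15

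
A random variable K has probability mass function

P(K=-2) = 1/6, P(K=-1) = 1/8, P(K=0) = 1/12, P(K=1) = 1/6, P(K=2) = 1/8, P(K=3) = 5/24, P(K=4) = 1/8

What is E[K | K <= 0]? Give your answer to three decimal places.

-1.222

P(K <= 0) = 1/6 + 1/8 + 1/12 = 3/8.
E[K | K <= 0] = [(-2)·1/6 + (-1)·1/8 + 0·1/12] / (3/8)
 = -11/24 / (3/8)
 = -11/9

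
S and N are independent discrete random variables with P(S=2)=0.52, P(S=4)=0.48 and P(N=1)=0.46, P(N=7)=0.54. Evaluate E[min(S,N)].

2.0584

E[min(S,N)] = Σ_s Σ_n min(s,n) · P(S=s)P(N=n)
 = 1·0.2392 + 2·0.2808 + 1·0.2208 + 4·0.2592
 = 0.2392 + 0.5616 + 0.2208 + 1.0368
 = 2.0584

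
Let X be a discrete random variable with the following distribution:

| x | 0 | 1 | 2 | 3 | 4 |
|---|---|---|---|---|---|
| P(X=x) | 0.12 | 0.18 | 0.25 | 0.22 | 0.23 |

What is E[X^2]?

6.84

E[X^2] = Σ x^2·P(X=x)
 = 0·0.12 + 1·0.18 + 4·0.25 + 9·0.22 + 16·0.23
 = 0 + 0.18 + 1 + 1.98 + 3.68
 = 6.84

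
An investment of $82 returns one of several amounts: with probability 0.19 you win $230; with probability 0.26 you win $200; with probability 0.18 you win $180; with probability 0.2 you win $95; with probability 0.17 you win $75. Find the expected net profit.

77.85

E[payout] = 230·0.19 + 200·0.26 + 180·0.18 + 95·0.2 + 75·0.17
 = 43.7 + 52 + 32.4 + 19 + 12.75
 = 159.85
Net = 159.85 - 82 = 77.85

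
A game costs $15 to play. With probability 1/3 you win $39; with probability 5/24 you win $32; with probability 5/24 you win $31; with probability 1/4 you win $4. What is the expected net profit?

E[payout] = 39·1/3 + 32·5/24 + 31·5/24 + 4·1/4
 = 13 + 20/3 + 155/24 + 1
 = 217/8
Net = 217/8 - 15 = 97/8

12.125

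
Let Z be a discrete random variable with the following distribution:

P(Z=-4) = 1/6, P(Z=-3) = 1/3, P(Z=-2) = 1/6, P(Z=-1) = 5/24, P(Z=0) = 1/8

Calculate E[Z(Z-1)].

8.75

E[Z(Z-1)] = Σ z(z-1)·P(Z=z)
 = 20·1/6 + 12·1/3 + 6·1/6 + 2·5/24 + 0·1/8
 = 10/3 + 4 + 1 + 5/12 + 0
 = 35/4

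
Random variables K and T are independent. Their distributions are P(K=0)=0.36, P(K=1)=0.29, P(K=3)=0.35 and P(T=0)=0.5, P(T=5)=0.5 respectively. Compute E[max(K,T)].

3.17

E[max(K,T)] = Σ_k Σ_t max(k,t) · P(K=k)P(T=t)
 = 0·0.18 + 5·0.18 + 1·0.145 + 5·0.145 + 3·0.175 + 5·0.175
 = 0 + 0.9 + 0.145 + 0.725 + 0.525 + 0.875
 = 3.17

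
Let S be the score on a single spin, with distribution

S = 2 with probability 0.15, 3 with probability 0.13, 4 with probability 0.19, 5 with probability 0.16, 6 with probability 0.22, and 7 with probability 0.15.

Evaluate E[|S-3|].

1.92

E[|S-3|] = Σ |s-3|·P(S=s)
 = 1·0.15 + 0·0.13 + 1·0.19 + 2·0.16 + 3·0.22 + 4·0.15
 = 0.15 + 0 + 0.19 + 0.32 + 0.66 + 0.6
 = 1.92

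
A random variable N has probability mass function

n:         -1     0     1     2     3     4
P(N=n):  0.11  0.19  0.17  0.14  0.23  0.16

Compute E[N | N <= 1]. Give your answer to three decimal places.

P(N <= 1) = 0.11 + 0.19 + 0.17 = 0.47.
E[N | N <= 1] = [(-1)·0.11 + 0·0.19 + 1·0.17] / 0.47
 = 0.06 / 0.47
 = 6/47

0.128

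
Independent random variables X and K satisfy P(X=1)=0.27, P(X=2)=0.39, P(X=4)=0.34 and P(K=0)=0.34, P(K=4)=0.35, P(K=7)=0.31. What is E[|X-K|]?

2.7988

E[|X-K|] = Σ_x Σ_k |x-k| · P(X=x)P(K=k)
 = 1·0.0918 + 3·0.0945 + 6·0.0837 + 2·0.1326 + 2·0.1365 + 5·0.1209 + 4·0.1156 + 0·0.119 + 3·0.1054
 = 0.0918 + 0.2835 + 0.5022 + 0.2652 + 0.273 + 0.6045 + 0.4624 + 0 + 0.3162
 = 2.7988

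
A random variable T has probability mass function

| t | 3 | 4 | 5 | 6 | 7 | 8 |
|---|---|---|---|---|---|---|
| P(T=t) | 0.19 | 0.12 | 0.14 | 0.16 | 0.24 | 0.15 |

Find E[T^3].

E[T^3] = Σ t^3·P(T=t)
 = 27·0.19 + 64·0.12 + 125·0.14 + 216·0.16 + 343·0.24 + 512·0.15
 = 5.13 + 7.68 + 17.5 + 34.56 + 82.32 + 76.8
 = 223.99

223.99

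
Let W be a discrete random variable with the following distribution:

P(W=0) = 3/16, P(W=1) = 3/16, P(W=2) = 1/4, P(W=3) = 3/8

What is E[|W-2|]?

E[|W-2|] = Σ |w-2|·P(W=w)
 = 2·3/16 + 1·3/16 + 0·1/4 + 1·3/8
 = 3/8 + 3/16 + 0 + 3/8
 = 15/16

0.9375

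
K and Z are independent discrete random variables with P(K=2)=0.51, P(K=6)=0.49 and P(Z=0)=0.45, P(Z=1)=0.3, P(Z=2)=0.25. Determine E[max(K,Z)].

3.96

E[max(K,Z)] = Σ_k Σ_z max(k,z) · P(K=k)P(Z=z)
 = 2·0.2295 + 2·0.153 + 2·0.1275 + 6·0.2205 + 6·0.147 + 6·0.1225
 = 0.459 + 0.306 + 0.255 + 1.323 + 0.882 + 0.735
 = 3.96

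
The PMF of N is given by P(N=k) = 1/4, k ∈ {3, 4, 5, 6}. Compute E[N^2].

E[N^2] = Σ n^2·P(N=n)
 = 9·1/4 + 16·1/4 + 25·1/4 + 36·1/4
 = 9/4 + 4 + 25/4 + 9
 = 43/2

21.5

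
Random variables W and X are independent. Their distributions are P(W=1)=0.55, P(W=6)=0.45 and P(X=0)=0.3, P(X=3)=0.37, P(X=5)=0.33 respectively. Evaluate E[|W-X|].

E[|W-X|] = Σ_w Σ_x |w-x| · P(W=w)P(X=x)
 = 1·0.165 + 2·0.2035 + 4·0.1815 + 6·0.135 + 3·0.1665 + 1·0.1485
 = 0.165 + 0.407 + 0.726 + 0.81 + 0.4995 + 0.1485
 = 2.756

2.756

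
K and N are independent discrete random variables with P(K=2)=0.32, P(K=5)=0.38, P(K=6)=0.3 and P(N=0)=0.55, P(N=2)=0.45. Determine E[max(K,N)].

E[max(K,N)] = Σ_k Σ_n max(k,n) · P(K=k)P(N=n)
 = 2·0.176 + 2·0.144 + 5·0.209 + 5·0.171 + 6·0.165 + 6·0.135
 = 0.352 + 0.288 + 1.045 + 0.855 + 0.99 + 0.81
 = 4.34

4.34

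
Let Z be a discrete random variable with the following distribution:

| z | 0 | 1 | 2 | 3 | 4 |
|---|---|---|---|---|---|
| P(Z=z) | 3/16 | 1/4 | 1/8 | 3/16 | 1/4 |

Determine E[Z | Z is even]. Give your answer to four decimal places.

2.2222

P(Z is even) = 3/16 + 1/8 + 1/4 = 9/16.
E[Z | Z is even] = [0·3/16 + 2·1/8 + 4·1/4] / (9/16)
 = 5/4 / (9/16)
 = 20/9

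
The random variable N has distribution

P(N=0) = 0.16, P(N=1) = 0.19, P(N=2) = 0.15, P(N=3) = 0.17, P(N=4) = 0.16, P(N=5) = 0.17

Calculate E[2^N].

E[2^N] = Σ 2^n·P(N=n)
 = 1·0.16 + 2·0.19 + 4·0.15 + 8·0.17 + 16·0.16 + 32·0.17
 = 0.16 + 0.38 + 0.6 + 1.36 + 2.56 + 5.44
 = 10.5

10.5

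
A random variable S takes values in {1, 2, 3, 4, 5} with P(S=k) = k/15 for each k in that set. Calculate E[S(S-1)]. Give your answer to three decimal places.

E[S(S-1)] = Σ s(s-1)·P(S=s)
 = 0·1/15 + 2·2/15 + 6·1/5 + 12·4/15 + 20·1/3
 = 0 + 4/15 + 6/5 + 16/5 + 20/3
 = 34/3

11.333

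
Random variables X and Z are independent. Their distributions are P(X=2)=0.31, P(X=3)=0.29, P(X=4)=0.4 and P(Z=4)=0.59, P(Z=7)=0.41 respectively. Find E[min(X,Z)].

E[min(X,Z)] = Σ_x Σ_z min(x,z) · P(X=x)P(Z=z)
 = 2·0.1829 + 2·0.1271 + 3·0.1711 + 3·0.1189 + 4·0.236 + 4·0.164
 = 0.3658 + 0.2542 + 0.5133 + 0.3567 + 0.944 + 0.656
 = 3.09

3.09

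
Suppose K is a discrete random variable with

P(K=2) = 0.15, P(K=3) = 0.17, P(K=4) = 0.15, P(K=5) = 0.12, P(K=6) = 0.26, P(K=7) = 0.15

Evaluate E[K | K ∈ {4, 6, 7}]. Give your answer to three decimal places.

5.732

P(K ∈ {4, 6, 7}) = 0.15 + 0.26 + 0.15 = 0.56.
E[K | K ∈ {4, 6, 7}] = [4·0.15 + 6·0.26 + 7·0.15] / 0.56
 = 3.21 / 0.56
 = 321/56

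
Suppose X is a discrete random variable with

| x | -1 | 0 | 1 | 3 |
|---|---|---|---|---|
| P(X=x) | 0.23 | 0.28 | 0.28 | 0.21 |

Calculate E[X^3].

E[X^3] = Σ x^3·P(X=x)
 = (-1)·0.23 + 0·0.28 + 1·0.28 + 27·0.21
 = (-0.23) + 0 + 0.28 + 5.67
 = 5.72

5.72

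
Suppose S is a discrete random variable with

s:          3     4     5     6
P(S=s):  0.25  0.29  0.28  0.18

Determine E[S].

4.39

E[S] = Σ s·P(S=s)
 = 3·0.25 + 4·0.29 + 5·0.28 + 6·0.18
 = 0.75 + 1.16 + 1.4 + 1.08
 = 4.39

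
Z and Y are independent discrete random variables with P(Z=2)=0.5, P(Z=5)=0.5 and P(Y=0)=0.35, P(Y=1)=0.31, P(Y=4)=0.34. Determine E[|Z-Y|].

E[|Z-Y|] = Σ_z Σ_y |z-y| · P(Z=z)P(Y=y)
 = 2·0.175 + 1·0.155 + 2·0.17 + 5·0.175 + 4·0.155 + 1·0.17
 = 0.35 + 0.155 + 0.34 + 0.875 + 0.62 + 0.17
 = 2.51

2.51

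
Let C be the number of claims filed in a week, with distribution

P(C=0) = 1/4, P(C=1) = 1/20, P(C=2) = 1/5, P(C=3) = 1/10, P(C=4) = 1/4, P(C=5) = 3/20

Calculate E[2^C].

10.75

E[2^C] = Σ 2^c·P(C=c)
 = 1·1/4 + 2·1/20 + 4·1/5 + 8·1/10 + 16·1/4 + 32·3/20
 = 1/4 + 1/10 + 4/5 + 4/5 + 4 + 24/5
 = 43/4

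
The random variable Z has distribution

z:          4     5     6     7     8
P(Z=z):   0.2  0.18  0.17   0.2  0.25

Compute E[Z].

E[Z] = Σ z·P(Z=z)
 = 4·0.2 + 5·0.18 + 6·0.17 + 7·0.2 + 8·0.25
 = 0.8 + 0.9 + 1.02 + 1.4 + 2
 = 6.12

6.12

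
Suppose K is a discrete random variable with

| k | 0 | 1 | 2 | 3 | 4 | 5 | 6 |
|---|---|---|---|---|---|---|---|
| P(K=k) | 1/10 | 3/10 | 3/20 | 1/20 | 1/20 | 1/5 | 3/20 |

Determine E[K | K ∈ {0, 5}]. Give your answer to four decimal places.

3.3333

P(K ∈ {0, 5}) = 1/10 + 1/5 = 3/10.
E[K | K ∈ {0, 5}] = [0·1/10 + 5·1/5] / (3/10)
 = 1 / (3/10)
 = 10/3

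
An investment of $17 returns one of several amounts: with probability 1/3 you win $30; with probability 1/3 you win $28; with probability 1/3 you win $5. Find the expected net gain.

E[payout] = 30·1/3 + 28·1/3 + 5·1/3
 = 10 + 28/3 + 5/3
 = 21
Net = 21 - 17 = 4

4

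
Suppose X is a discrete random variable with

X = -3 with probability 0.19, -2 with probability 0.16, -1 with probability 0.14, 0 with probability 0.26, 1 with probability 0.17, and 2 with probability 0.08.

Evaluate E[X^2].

2.98

E[X^2] = Σ x^2·P(X=x)
 = 9·0.19 + 4·0.16 + 1·0.14 + 0·0.26 + 1·0.17 + 4·0.08
 = 1.71 + 0.64 + 0.14 + 0 + 0.17 + 0.32
 = 2.98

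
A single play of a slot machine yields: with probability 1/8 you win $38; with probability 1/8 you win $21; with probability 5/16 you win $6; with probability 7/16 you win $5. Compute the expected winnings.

11.4375

E[payout] = 38·1/8 + 21·1/8 + 6·5/16 + 5·7/16
 = 19/4 + 21/8 + 15/8 + 35/16
 = 183/16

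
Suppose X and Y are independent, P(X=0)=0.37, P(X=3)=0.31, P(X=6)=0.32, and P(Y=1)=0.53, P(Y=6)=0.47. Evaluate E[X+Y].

E[X+Y] = Σ_x Σ_y (x+y) · P(X=x)P(Y=y)
 = 1·0.1961 + 6·0.1739 + 4·0.1643 + 9·0.1457 + 7·0.1696 + 12·0.1504
 = 0.1961 + 1.0434 + 0.6572 + 1.3113 + 1.1872 + 1.8048
 = 6.2

6.2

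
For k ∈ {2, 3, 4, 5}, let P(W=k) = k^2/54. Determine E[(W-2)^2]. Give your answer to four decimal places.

5.5185

E[(W-2)^2] = Σ (w-2)^2·P(W=w)
 = 0·2/27 + 1·1/6 + 4·8/27 + 9·25/54
 = 0 + 1/6 + 32/27 + 25/6
 = 149/27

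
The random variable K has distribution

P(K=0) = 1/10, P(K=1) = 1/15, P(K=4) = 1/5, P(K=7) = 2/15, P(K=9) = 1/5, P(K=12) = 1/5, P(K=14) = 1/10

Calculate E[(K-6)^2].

E[(K-6)^2] = Σ (k-6)^2·P(K=k)
 = 36·1/10 + 25·1/15 + 4·1/5 + 1·2/15 + 9·1/5 + 36·1/5 + 64·1/10
 = 18/5 + 5/3 + 4/5 + 2/15 + 9/5 + 36/5 + 32/5
 = 108/5

21.6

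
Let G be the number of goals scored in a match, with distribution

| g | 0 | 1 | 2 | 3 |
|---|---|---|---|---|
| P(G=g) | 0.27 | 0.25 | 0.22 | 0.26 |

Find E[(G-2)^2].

1.59

E[(G-2)^2] = Σ (g-2)^2·P(G=g)
 = 4·0.27 + 1·0.25 + 0·0.22 + 1·0.26
 = 1.08 + 0.25 + 0 + 0.26
 = 1.59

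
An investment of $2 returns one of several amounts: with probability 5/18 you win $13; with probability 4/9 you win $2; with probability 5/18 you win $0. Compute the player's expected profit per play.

2.5

E[payout] = 13·5/18 + 2·4/9 + 0·5/18
 = 65/18 + 8/9 + 0
 = 9/2
Net = 9/2 - 2 = 5/2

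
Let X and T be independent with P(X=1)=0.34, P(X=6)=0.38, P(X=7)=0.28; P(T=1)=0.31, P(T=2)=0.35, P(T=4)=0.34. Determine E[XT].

10.8546

E[XT] = Σ_x Σ_t xt · P(X=x)P(T=t)
 = 1·0.1054 + 2·0.119 + 4·0.1156 + 6·0.1178 + 12·0.133 + 24·0.1292 + 7·0.0868 + 14·0.098 + 28·0.0952
 = 0.1054 + 0.238 + 0.4624 + 0.7068 + 1.596 + 3.1008 + 0.6076 + 1.372 + 2.6656
 = 10.8546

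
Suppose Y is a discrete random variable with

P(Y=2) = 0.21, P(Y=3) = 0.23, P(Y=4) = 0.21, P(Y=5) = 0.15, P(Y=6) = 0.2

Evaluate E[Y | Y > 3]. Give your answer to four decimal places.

P(Y > 3) = 0.21 + 0.15 + 0.2 = 0.56.
E[Y | Y > 3] = [4·0.21 + 5·0.15 + 6·0.2] / 0.56
 = 2.79 / 0.56
 = 279/56

4.9821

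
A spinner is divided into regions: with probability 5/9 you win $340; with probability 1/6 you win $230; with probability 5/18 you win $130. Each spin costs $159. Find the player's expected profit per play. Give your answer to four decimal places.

104.3333

E[payout] = 340·5/9 + 230·1/6 + 130·5/18
 = 1700/9 + 115/3 + 325/9
 = 790/3
Net = 790/3 - 159 = 313/3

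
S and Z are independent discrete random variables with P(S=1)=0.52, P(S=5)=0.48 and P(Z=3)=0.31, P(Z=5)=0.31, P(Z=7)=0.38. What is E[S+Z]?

E[S+Z] = Σ_s Σ_z (s+z) · P(S=s)P(Z=z)
 = 4·0.1612 + 6·0.1612 + 8·0.1976 + 8·0.1488 + 10·0.1488 + 12·0.1824
 = 0.6448 + 0.9672 + 1.5808 + 1.1904 + 1.488 + 2.1888
 = 8.06

8.06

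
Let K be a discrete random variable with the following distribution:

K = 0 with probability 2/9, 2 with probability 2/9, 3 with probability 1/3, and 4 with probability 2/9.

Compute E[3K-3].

E[3K-3] = Σ (3k-3)·P(K=k)
 = (-3)·2/9 + 3·2/9 + 6·1/3 + 9·2/9
 = (-2/3) + 2/3 + 2 + 2
 = 4

4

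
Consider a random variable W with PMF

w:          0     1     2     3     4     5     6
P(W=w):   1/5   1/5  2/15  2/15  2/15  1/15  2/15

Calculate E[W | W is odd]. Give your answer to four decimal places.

P(W is odd) = 1/5 + 2/15 + 1/15 = 2/5.
E[W | W is odd] = [1·1/5 + 3·2/15 + 5·1/15] / (2/5)
 = 14/15 / (2/5)
 = 7/3

2.3333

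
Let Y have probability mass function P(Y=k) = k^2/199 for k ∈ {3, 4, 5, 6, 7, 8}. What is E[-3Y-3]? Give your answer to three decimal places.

E[-3Y-3] = Σ (-3y-3)·P(Y=y)
 = (-12)·9/199 + (-15)·16/199 + (-18)·25/199 + (-21)·36/199 + (-24)·49/199 + (-27)·64/199
 = (-108/199) + (-240/199) + (-450/199) + (-756/199) + (-1176/199) + (-1728/199)
 = -4458/199

-22.402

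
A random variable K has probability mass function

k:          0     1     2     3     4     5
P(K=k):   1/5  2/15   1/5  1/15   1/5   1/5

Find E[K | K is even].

P(K is even) = 1/5 + 1/5 + 1/5 = 3/5.
E[K | K is even] = [0·1/5 + 2·1/5 + 4·1/5] / (3/5)
 = 6/5 / (3/5)
 = 2

2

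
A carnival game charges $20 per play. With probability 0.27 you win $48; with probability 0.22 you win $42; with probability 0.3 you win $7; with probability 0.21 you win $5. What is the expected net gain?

5.35

E[payout] = 48·0.27 + 42·0.22 + 7·0.3 + 5·0.21
 = 12.96 + 9.24 + 2.1 + 1.05
 = 25.35
Net = 25.35 - 20 = 5.35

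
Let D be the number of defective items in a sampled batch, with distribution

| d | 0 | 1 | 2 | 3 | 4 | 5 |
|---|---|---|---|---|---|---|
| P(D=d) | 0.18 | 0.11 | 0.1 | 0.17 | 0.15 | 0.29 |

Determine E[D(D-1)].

8.82

E[D(D-1)] = Σ d(d-1)·P(D=d)
 = 0·0.18 + 0·0.11 + 2·0.1 + 6·0.17 + 12·0.15 + 20·0.29
 = 0 + 0 + 0.2 + 1.02 + 1.8 + 5.8
 = 8.82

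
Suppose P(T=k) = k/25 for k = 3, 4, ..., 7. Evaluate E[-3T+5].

-11.2

E[-3T+5] = Σ (-3t+5)·P(T=t)
 = (-4)·3/25 + (-7)·4/25 + (-10)·1/5 + (-13)·6/25 + (-16)·7/25
 = (-12/25) + (-28/25) + (-2) + (-78/25) + (-112/25)
 = -56/5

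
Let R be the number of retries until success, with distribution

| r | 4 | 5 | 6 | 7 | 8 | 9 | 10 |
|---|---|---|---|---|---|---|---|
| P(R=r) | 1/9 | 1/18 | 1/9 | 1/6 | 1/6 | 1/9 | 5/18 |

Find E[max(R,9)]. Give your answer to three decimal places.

9.278

E[max(R,9)] = Σ max(r,9)·P(R=r)
 = 9·1/9 + 9·1/18 + 9·1/9 + 9·1/6 + 9·1/6 + 9·1/9 + 10·5/18
 = 1 + 1/2 + 1 + 3/2 + 3/2 + 1 + 25/9
 = 167/18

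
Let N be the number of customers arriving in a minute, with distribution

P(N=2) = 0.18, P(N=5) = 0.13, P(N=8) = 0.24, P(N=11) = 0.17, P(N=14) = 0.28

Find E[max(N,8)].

10.19

E[max(N,8)] = Σ max(n,8)·P(N=n)
 = 8·0.18 + 8·0.13 + 8·0.24 + 11·0.17 + 14·0.28
 = 1.44 + 1.04 + 1.92 + 1.87 + 3.92
 = 10.19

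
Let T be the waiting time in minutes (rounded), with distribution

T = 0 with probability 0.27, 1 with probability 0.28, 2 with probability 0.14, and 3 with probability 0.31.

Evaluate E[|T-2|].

E[|T-2|] = Σ |t-2|·P(T=t)
 = 2·0.27 + 1·0.28 + 0·0.14 + 1·0.31
 = 0.54 + 0.28 + 0 + 0.31
 = 1.13

1.13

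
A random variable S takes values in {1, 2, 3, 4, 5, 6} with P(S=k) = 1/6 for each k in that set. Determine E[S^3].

E[S^3] = Σ s^3·P(S=s)
 = 1·1/6 + 8·1/6 + 27·1/6 + 64·1/6 + 125·1/6 + 216·1/6
 = 1/6 + 4/3 + 9/2 + 32/3 + 125/6 + 36
 = 147/2

73.5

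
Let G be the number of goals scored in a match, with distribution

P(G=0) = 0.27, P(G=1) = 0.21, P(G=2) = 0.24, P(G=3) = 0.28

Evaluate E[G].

1.53

E[G] = Σ g·P(G=g)
 = 0·0.27 + 1·0.21 + 2·0.24 + 3·0.28
 = 0 + 0.21 + 0.48 + 0.84
 = 1.53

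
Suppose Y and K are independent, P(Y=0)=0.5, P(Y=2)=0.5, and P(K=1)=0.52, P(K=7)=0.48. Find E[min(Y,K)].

0.74

E[min(Y,K)] = Σ_y Σ_k min(y,k) · P(Y=y)P(K=k)
 = 0·0.26 + 0·0.24 + 1·0.26 + 2·0.24
 = 0 + 0 + 0.26 + 0.48
 = 0.74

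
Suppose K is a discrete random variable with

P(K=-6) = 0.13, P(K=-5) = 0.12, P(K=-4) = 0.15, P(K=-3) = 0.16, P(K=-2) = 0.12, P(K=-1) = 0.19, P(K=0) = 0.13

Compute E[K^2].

12.19

E[K^2] = Σ k^2·P(K=k)
 = 36·0.13 + 25·0.12 + 16·0.15 + 9·0.16 + 4·0.12 + 1·0.19 + 0·0.13
 = 4.68 + 3 + 2.4 + 1.44 + 0.48 + 0.19 + 0
 = 12.19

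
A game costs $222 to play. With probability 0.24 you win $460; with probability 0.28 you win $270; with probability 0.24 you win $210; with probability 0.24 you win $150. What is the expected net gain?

50.4

E[payout] = 460·0.24 + 270·0.28 + 210·0.24 + 150·0.24
 = 110.4 + 75.6 + 50.4 + 36
 = 272.4
Net = 272.4 - 222 = 50.4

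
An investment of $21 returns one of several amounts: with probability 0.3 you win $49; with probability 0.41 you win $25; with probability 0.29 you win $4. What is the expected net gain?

5.11

E[payout] = 49·0.3 + 25·0.41 + 4·0.29
 = 14.7 + 10.25 + 1.16
 = 26.11
Net = 26.11 - 21 = 5.11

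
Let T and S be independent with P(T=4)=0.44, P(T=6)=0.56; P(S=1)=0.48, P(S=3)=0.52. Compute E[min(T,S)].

E[min(T,S)] = Σ_t Σ_s min(t,s) · P(T=t)P(S=s)
 = 1·0.2112 + 3·0.2288 + 1·0.2688 + 3·0.2912
 = 0.2112 + 0.6864 + 0.2688 + 0.8736
 = 2.04

2.04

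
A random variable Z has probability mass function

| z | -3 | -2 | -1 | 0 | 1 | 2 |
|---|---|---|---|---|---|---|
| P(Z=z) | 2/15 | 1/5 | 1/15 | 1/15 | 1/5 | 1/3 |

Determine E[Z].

E[Z] = Σ z·P(Z=z)
 = (-3)·2/15 + (-2)·1/5 + (-1)·1/15 + 0·1/15 + 1·1/5 + 2·1/3
 = (-2/5) + (-2/5) + (-1/15) + 0 + 1/5 + 2/3
 = 0

0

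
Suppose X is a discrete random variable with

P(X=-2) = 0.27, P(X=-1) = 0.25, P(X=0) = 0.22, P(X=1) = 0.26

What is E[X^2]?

1.59

E[X^2] = Σ x^2·P(X=x)
 = 4·0.27 + 1·0.25 + 0·0.22 + 1·0.26
 = 1.08 + 0.25 + 0 + 0.26
 = 1.59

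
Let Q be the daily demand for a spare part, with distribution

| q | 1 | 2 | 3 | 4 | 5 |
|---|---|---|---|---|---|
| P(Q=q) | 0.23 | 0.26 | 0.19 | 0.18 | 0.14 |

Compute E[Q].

E[Q] = Σ q·P(Q=q)
 = 1·0.23 + 2·0.26 + 3·0.19 + 4·0.18 + 5·0.14
 = 0.23 + 0.52 + 0.57 + 0.72 + 0.7
 = 2.74

2.74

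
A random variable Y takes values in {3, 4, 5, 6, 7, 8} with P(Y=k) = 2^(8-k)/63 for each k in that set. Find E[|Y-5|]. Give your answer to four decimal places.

E[|Y-5|] = Σ |y-5|·P(Y=y)
 = 2·32/63 + 1·16/63 + 0·8/63 + 1·4/63 + 2·2/63 + 3·1/63
 = 64/63 + 16/63 + 0 + 4/63 + 4/63 + 1/21
 = 13/9

1.4444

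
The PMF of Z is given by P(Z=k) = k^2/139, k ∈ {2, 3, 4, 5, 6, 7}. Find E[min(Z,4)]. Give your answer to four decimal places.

E[min(Z,4)] = Σ min(z,4)·P(Z=z)
 = 2·4/139 + 3·9/139 + 4·16/139 + 4·25/139 + 4·36/139 + 4·49/139
 = 8/139 + 27/139 + 64/139 + 100/139 + 144/139 + 196/139
 = 539/139

3.8777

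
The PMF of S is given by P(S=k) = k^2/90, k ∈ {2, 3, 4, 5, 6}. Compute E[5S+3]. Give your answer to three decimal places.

E[5S+3] = Σ (5s+3)·P(S=s)
 = 13·2/45 + 18·1/10 + 23·8/45 + 28·5/18 + 33·2/5
 = 26/45 + 9/5 + 184/45 + 70/9 + 66/5
 = 247/9

27.444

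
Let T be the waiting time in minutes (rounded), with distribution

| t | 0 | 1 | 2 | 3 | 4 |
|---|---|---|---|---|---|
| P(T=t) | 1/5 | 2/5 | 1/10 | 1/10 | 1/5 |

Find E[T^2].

4.9

E[T^2] = Σ t^2·P(T=t)
 = 0·1/5 + 1·2/5 + 4·1/10 + 9·1/10 + 16·1/5
 = 0 + 2/5 + 2/5 + 9/10 + 16/5
 = 49/10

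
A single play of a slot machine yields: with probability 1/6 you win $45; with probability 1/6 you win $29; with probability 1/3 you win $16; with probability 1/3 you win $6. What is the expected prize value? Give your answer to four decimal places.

19.6667

E[payout] = 45·1/6 + 29·1/6 + 16·1/3 + 6·1/3
 = 15/2 + 29/6 + 16/3 + 2
 = 59/3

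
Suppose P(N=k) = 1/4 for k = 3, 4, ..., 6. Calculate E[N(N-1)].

17

E[N(N-1)] = Σ n(n-1)·P(N=n)
 = 6·1/4 + 12·1/4 + 20·1/4 + 30·1/4
 = 3/2 + 3 + 5 + 15/2
 = 17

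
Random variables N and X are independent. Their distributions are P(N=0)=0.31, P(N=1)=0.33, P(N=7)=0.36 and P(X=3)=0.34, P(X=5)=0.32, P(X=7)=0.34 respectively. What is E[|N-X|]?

3.59

E[|N-X|] = Σ_n Σ_x |n-x| · P(N=n)P(X=x)
 = 3·0.1054 + 5·0.0992 + 7·0.1054 + 2·0.1122 + 4·0.1056 + 6·0.1122 + 4·0.1224 + 2·0.1152 + 0·0.1224
 = 0.3162 + 0.496 + 0.7378 + 0.2244 + 0.4224 + 0.6732 + 0.4896 + 0.2304 + 0
 = 3.59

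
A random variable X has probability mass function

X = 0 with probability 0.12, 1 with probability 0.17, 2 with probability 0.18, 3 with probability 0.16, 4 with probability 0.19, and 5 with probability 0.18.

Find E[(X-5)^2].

E[(X-5)^2] = Σ (x-5)^2·P(X=x)
 = 25·0.12 + 16·0.17 + 9·0.18 + 4·0.16 + 1·0.19 + 0·0.18
 = 3 + 2.72 + 1.62 + 0.64 + 0.19 + 0
 = 8.17

8.17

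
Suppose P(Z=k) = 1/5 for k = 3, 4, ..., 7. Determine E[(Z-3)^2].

E[(Z-3)^2] = Σ (z-3)^2·P(Z=z)
 = 0·1/5 + 1·1/5 + 4·1/5 + 9·1/5 + 16·1/5
 = 0 + 1/5 + 4/5 + 9/5 + 16/5
 = 6

6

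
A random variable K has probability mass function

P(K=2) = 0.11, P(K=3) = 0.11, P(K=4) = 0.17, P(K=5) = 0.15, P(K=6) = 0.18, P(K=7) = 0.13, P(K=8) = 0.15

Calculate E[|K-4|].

E[|K-4|] = Σ |k-4|·P(K=k)
 = 2·0.11 + 1·0.11 + 0·0.17 + 1·0.15 + 2·0.18 + 3·0.13 + 4·0.15
 = 0.22 + 0.11 + 0 + 0.15 + 0.36 + 0.39 + 0.6
 = 1.83

1.83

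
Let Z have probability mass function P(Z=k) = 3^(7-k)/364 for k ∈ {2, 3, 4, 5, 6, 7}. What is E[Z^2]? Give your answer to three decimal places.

6.909

E[Z^2] = Σ z^2·P(Z=z)
 = 4·243/364 + 9·81/364 + 16·27/364 + 25·9/364 + 36·3/364 + 49·1/364
 = 243/91 + 729/364 + 108/91 + 225/364 + 27/91 + 7/52
 = 2515/364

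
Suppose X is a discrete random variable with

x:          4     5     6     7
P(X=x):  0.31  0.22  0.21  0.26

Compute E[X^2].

30.76

E[X^2] = Σ x^2·P(X=x)
 = 16·0.31 + 25·0.22 + 36·0.21 + 49·0.26
 = 4.96 + 5.5 + 7.56 + 12.74
 = 30.76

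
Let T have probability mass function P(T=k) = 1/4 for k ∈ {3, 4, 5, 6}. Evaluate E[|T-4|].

E[|T-4|] = Σ |t-4|·P(T=t)
 = 1·1/4 + 0·1/4 + 1·1/4 + 2·1/4
 = 1/4 + 0 + 1/4 + 1/2
 = 1

1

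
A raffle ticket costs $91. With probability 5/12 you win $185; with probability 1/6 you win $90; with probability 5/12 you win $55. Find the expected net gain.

24

E[payout] = 185·5/12 + 90·1/6 + 55·5/12
 = 925/12 + 15 + 275/12
 = 115
Net = 115 - 91 = 24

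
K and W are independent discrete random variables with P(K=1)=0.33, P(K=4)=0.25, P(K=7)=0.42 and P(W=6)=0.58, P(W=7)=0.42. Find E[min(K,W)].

E[min(K,W)] = Σ_k Σ_w min(k,w) · P(K=k)P(W=w)
 = 1·0.1914 + 1·0.1386 + 4·0.145 + 4·0.105 + 6·0.2436 + 7·0.1764
 = 0.1914 + 0.1386 + 0.58 + 0.42 + 1.4616 + 1.2348
 = 4.0264

4.0264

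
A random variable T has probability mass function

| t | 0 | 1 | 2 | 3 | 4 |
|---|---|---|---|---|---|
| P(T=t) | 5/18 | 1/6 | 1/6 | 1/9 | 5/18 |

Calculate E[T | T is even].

P(T is even) = 5/18 + 1/6 + 5/18 = 13/18.
E[T | T is even] = [0·5/18 + 2·1/6 + 4·5/18] / (13/18)
 = 13/9 / (13/18)
 = 2

2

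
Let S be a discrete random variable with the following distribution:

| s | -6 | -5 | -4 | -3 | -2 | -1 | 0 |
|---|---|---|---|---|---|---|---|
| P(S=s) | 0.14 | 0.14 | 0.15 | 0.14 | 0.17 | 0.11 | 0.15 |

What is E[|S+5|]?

2.27

E[|S+5|] = Σ |s+5|·P(S=s)
 = 1·0.14 + 0·0.14 + 1·0.15 + 2·0.14 + 3·0.17 + 4·0.11 + 5·0.15
 = 0.14 + 0 + 0.15 + 0.28 + 0.51 + 0.44 + 0.75
 = 2.27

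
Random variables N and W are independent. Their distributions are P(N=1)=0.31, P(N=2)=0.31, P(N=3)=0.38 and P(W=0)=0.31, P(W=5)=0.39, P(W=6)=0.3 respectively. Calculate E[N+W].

E[N+W] = Σ_n Σ_w (n+w) · P(N=n)P(W=w)
 = 1·0.0961 + 6·0.1209 + 7·0.093 + 2·0.0961 + 7·0.1209 + 8·0.093 + 3·0.1178 + 8·0.1482 + 9·0.114
 = 0.0961 + 0.7254 + 0.651 + 0.1922 + 0.8463 + 0.744 + 0.3534 + 1.1856 + 1.026
 = 5.82

5.82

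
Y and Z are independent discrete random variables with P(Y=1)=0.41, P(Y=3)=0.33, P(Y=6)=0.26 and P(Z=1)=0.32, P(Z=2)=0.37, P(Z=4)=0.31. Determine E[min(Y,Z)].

E[min(Y,Z)] = Σ_y Σ_z min(y,z) · P(Y=y)P(Z=z)
 = 1·0.1312 + 1·0.1517 + 1·0.1271 + 1·0.1056 + 2·0.1221 + 3·0.1023 + 1·0.0832 + 2·0.0962 + 4·0.0806
 = 0.1312 + 0.1517 + 0.1271 + 0.1056 + 0.2442 + 0.3069 + 0.0832 + 0.1924 + 0.3224
 = 1.6647

1.6647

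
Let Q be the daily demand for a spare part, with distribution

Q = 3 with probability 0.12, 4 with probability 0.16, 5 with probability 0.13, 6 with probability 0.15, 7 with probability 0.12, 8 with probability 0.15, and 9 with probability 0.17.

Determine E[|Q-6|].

1.74

E[|Q-6|] = Σ |q-6|·P(Q=q)
 = 3·0.12 + 2·0.16 + 1·0.13 + 0·0.15 + 1·0.12 + 2·0.15 + 3·0.17
 = 0.36 + 0.32 + 0.13 + 0 + 0.12 + 0.3 + 0.51
 = 1.74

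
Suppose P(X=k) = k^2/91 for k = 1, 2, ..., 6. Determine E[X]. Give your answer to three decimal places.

4.846

E[X] = Σ x·P(X=x)
 = 1·1/91 + 2·4/91 + 3·9/91 + 4·16/91 + 5·25/91 + 6·36/91
 = 1/91 + 8/91 + 27/91 + 64/91 + 125/91 + 216/91
 = 63/13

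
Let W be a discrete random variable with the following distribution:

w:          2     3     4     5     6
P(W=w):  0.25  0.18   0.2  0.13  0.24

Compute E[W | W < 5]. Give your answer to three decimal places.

2.921

P(W < 5) = 0.25 + 0.18 + 0.2 = 0.63.
E[W | W < 5] = [2·0.25 + 3·0.18 + 4·0.2] / 0.63
 = 1.84 / 0.63
 = 184/63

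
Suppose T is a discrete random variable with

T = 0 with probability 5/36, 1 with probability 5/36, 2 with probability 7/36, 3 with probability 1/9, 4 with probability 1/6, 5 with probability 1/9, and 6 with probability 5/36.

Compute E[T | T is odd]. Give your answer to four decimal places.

2.8462

P(T is odd) = 5/36 + 1/9 + 1/9 = 13/36.
E[T | T is odd] = [1·5/36 + 3·1/9 + 5·1/9] / (13/36)
 = 37/36 / (13/36)
 = 37/13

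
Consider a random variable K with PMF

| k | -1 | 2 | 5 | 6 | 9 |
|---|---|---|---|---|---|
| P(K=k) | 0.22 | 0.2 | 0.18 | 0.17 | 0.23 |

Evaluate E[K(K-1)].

E[K(K-1)] = Σ k(k-1)·P(K=k)
 = 2·0.22 + 2·0.2 + 20·0.18 + 30·0.17 + 72·0.23
 = 0.44 + 0.4 + 3.6 + 5.1 + 16.56
 = 26.1

26.1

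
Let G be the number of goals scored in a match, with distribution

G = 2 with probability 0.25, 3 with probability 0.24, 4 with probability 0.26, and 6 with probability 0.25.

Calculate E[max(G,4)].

4.5

E[max(G,4)] = Σ max(g,4)·P(G=g)
 = 4·0.25 + 4·0.24 + 4·0.26 + 6·0.25
 = 1 + 0.96 + 1.04 + 1.5
 = 4.5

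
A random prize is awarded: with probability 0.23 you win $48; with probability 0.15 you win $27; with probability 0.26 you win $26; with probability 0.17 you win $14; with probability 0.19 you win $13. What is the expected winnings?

26.7

E[payout] = 48·0.23 + 27·0.15 + 26·0.26 + 14·0.17 + 13·0.19
 = 11.04 + 4.05 + 6.76 + 2.38 + 2.47
 = 26.7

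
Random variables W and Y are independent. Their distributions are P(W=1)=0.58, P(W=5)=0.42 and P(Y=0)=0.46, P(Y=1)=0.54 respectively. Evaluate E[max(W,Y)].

E[max(W,Y)] = Σ_w Σ_y max(w,y) · P(W=w)P(Y=y)
 = 1·0.2668 + 1·0.3132 + 5·0.1932 + 5·0.2268
 = 0.2668 + 0.3132 + 0.966 + 1.134
 = 2.68

2.68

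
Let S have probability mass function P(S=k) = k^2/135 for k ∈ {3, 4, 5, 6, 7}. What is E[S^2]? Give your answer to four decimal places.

34.5111

E[S^2] = Σ s^2·P(S=s)
 = 9·1/15 + 16·16/135 + 25·5/27 + 36·4/15 + 49·49/135
 = 3/5 + 256/135 + 125/27 + 48/5 + 2401/135
 = 1553/45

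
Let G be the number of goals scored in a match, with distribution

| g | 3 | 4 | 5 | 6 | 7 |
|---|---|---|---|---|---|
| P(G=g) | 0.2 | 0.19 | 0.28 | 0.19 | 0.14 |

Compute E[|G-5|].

E[|G-5|] = Σ |g-5|·P(G=g)
 = 2·0.2 + 1·0.19 + 0·0.28 + 1·0.19 + 2·0.14
 = 0.4 + 0.19 + 0 + 0.19 + 0.28
 = 1.06

1.06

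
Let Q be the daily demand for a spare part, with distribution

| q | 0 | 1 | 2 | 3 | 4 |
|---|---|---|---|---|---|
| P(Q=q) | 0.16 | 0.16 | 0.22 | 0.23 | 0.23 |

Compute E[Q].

2.21

E[Q] = Σ q·P(Q=q)
 = 0·0.16 + 1·0.16 + 2·0.22 + 3·0.23 + 4·0.23
 = 0 + 0.16 + 0.44 + 0.69 + 0.92
 = 2.21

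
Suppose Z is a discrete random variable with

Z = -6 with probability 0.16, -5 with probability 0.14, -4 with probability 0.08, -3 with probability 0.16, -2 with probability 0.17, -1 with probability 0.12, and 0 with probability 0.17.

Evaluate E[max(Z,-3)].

E[max(Z,-3)] = Σ max(z,-3)·P(Z=z)
 = (-3)·0.16 + (-3)·0.14 + (-3)·0.08 + (-3)·0.16 + (-2)·0.17 + (-1)·0.12 + 0·0.17
 = (-0.48) + (-0.42) + (-0.24) + (-0.48) + (-0.34) + (-0.12) + 0
 = -2.08

-2.08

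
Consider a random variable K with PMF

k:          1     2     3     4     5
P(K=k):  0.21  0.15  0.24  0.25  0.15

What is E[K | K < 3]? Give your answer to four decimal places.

1.4167

P(K < 3) = 0.21 + 0.15 = 0.36.
E[K | K < 3] = [1·0.21 + 2·0.15] / 0.36
 = 0.51 / 0.36
 = 17/12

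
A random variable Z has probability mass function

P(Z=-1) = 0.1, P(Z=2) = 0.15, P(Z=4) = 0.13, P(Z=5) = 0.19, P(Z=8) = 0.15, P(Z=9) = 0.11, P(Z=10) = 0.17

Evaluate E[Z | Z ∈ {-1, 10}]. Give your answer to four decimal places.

P(Z ∈ {-1, 10}) = 0.1 + 0.17 = 0.27.
E[Z | Z ∈ {-1, 10}] = [(-1)·0.1 + 10·0.17] / 0.27
 = 1.6 / 0.27
 = 160/27

5.9259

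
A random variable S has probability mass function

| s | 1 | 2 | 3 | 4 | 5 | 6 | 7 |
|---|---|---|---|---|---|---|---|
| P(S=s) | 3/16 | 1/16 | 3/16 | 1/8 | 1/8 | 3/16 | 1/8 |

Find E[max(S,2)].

4.1875

E[max(S,2)] = Σ max(s,2)·P(S=s)
 = 2·3/16 + 2·1/16 + 3·3/16 + 4·1/8 + 5·1/8 + 6·3/16 + 7·1/8
 = 3/8 + 1/8 + 9/16 + 1/2 + 5/8 + 9/8 + 7/8
 = 67/16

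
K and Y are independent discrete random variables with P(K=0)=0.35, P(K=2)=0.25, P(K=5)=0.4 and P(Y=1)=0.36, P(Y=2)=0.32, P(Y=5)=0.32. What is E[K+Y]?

5.1

E[K+Y] = Σ_k Σ_y (k+y) · P(K=k)P(Y=y)
 = 1·0.126 + 2·0.112 + 5·0.112 + 3·0.09 + 4·0.08 + 7·0.08 + 6·0.144 + 7·0.128 + 10·0.128
 = 0.126 + 0.224 + 0.56 + 0.27 + 0.32 + 0.56 + 0.864 + 0.896 + 1.28
 = 5.1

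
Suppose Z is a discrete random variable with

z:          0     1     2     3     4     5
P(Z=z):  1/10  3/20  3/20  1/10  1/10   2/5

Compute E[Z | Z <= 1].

0.6

P(Z <= 1) = 1/10 + 3/20 = 1/4.
E[Z | Z <= 1] = [0·1/10 + 1·3/20] / (1/4)
 = 3/20 / (1/4)
 = 3/5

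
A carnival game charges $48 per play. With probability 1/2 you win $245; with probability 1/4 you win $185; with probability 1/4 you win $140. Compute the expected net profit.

155.75

E[payout] = 245·1/2 + 185·1/4 + 140·1/4
 = 245/2 + 185/4 + 35
 = 815/4
Net = 815/4 - 48 = 623/4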